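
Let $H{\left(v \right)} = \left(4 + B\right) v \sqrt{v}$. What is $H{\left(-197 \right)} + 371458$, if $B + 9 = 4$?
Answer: $371458 + 197 i \sqrt{197} \approx 3.7146 \cdot 10^{5} + 2765.0 i$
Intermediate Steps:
$B = -5$ ($B = -9 + 4 = -5$)
$H{\left(v \right)} = - v^{\frac{3}{2}}$ ($H{\left(v \right)} = \left(4 - 5\right) v \sqrt{v} = - v \sqrt{v} = - v^{\frac{3}{2}}$)
$H{\left(-197 \right)} + 371458 = - \left(-197\right)^{\frac{3}{2}} + 371458 = - \left(-197\right) i \sqrt{197} + 371458 = 197 i \sqrt{197} + 371458 = 371458 + 197 i \sqrt{197}$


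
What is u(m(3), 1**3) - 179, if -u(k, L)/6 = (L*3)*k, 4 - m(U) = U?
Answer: -197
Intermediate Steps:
m(U) = 4 - U
u(k, L) = -18*L*k (u(k, L) = -6*L*3*k = -6*3*L*k = -18*L*k)
u(m(3), 1**3) - 179 = -18*1**3*(4 - 1*3) - 179 = -18*1*(4 - 3) - 179 = -18*1*1 - 179 = -18 - 179 = -197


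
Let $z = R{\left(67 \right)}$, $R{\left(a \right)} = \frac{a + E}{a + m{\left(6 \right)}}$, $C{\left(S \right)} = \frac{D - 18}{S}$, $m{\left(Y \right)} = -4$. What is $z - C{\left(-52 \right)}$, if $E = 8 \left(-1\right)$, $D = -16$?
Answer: $\frac{463}{1638} \approx 0.28266$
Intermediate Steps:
$E = -8$
$C{\left(S \right)} = - \frac{34}{S}$ ($C{\left(S \right)} = \frac{-16 - 18}{S} = - \frac{34}{S}$)
$R{\left(a \right)} = \frac{-8 + a}{-4 + a}$ ($R{\left(a \right)} = \frac{a - 8}{a - 4} = \frac{-8 + a}{-4 + a}$)
$z = \frac{59}{63}$ ($z = \frac{-8 + 67}{-4 + 67} = \frac{1}{63} \cdot 59 = \frac{59}{63} \approx 0.93651$)
$z - C{\left(-52 \right)} = \frac{59}{63} - - \frac{34}{-52} = \frac{59}{63} - \left(-34\right) \left(- \frac{1}{52}\right) = \frac{59}{63} - \frac{17}{26} = \frac{463}{1638}$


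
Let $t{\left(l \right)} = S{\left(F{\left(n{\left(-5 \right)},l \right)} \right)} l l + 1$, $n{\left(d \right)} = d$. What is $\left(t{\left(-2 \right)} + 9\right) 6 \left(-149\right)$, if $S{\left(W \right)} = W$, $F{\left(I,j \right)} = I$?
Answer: $8940$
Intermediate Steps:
$t{\left(l \right)} = 1 - 5 l^{2}$ ($t{\left(l \right)} = - 5 l l + 1 = - 5 l^{2} + 1 = 1 - 5 l^{2}$)
$\left(t{\left(-2 \right)} + 9\right) 6 \left(-149\right) = \left(\left(1 - 5 \left(-2\right)^{2}\right) + 9\right) 6 \left(-149\right) = \left(\left(1 - 20\right) + 9\right) 6 \left(-149\right) = \left(-19 + 9\right) 6 \left(-149\right) = \left(-10\right) 6 \left(-149\right) = \left(-60\right) \left(-149\right) = 8940$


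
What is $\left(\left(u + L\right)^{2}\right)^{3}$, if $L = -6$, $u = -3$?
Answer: $531441$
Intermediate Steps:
$\left(\left(u + L\right)^{2}\right)^{3} = \left(\left(-3 - 6\right)^{2}\right)^{3} = \left(\left(-9\right)^{2}\right)^{3} = 81^{3} = 531441$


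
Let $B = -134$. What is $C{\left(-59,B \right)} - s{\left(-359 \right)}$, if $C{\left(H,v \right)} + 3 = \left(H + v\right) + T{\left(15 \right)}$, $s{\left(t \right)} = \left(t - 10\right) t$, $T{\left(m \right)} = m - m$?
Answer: $-132667$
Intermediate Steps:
$T{\left(m \right)} = 0$
$s{\left(t \right)} = t \left(-10 + t\right)$ ($s{\left(t \right)} = \left(-10 + t\right) t = t \left(-10 + t\right)$)
$C{\left(H,v \right)} = -3 + H + v$ ($C{\left(H,v \right)} = -3 + \left(\left(H + v\right) + 0\right) = -3 + \left(H + v\right) = -3 + H + v$)
$C{\left(-59,B \right)} - s{\left(-359 \right)} = \left(-3 - 59 - 134\right) - - 359 \left(-10 - 359\right) = -196 - \left(-359\right) \left(-369\right) = -196 - 132471 = -132667$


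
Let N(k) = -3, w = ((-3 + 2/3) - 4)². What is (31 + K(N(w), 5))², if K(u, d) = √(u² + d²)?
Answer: (31 + √34)² ≈ 1356.5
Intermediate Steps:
w = 361/9 (w = ((-3 + 2*(⅓)) - 4)² = ((-3 + ⅔) - 4)² = (-7/3 - 4)² = (-19/3)² = 361/9 ≈ 40.111)
K(u, d) = √(d² + u²)
(31 + K(N(w), 5))² = (31 + √(5² + (-3)²))² = (31 + √(25 + 9))² = (31 + √34)²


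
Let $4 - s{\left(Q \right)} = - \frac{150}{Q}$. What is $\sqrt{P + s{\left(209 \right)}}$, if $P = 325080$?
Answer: $\frac{\sqrt{14200025554}}{209} \approx 570.16$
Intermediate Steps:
$s{\left(Q \right)} = 4 + \frac{150}{Q}$ ($s{\left(Q \right)} = 4 - - \frac{150}{Q} = 4 + \frac{150}{Q}$)
$\sqrt{P + s{\left(209 \right)}} = \sqrt{325080 + \left(4 + \frac{150}{209}\right)} = \sqrt{325080 + \frac{986}{209}} = \sqrt{\frac{67942706}{209}} = \frac{\sqrt{14200025554}}{209}$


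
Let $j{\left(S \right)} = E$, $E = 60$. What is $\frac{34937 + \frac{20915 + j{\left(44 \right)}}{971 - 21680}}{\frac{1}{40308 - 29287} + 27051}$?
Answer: $\frac{3986788107259}{3086977476024} \approx 1.2915$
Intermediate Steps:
$j{\left(S \right)} = 60$
$\frac{34937 + \frac{20915 + j{\left(44 \right)}}{971 - 21680}}{\frac{1}{40308 - 29287} + 27051} = \frac{34937 + \frac{20915 + 60}{971 - 21680}}{\frac{1}{40308 - 29287} + 27051} = \frac{34937 + \frac{20975}{-20709}}{\frac{1}{11021} + 27051} = \frac{34937 + 20975 \left(- \frac{1}{20709}\right)}{\frac{1}{11021} + 27051} = \frac{34937 - \frac{20975}{20709}}{\frac{298129072}{11021}} = \frac{723489358}{20709} \cdot \frac{11021}{298129072} = \frac{3986788107259}{3086977476024}$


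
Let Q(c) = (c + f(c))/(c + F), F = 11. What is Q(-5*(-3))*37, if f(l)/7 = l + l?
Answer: 8325/26 ≈ 320.19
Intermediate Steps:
f(l) = 14*l (f(l) = 7*(l + l) = 7*(2*l) = 14*l)
Q(c) = 15*c/(11 + c) (Q(c) = (c + 14*c)/(c + 11) = (15*c)/(11 + c) = 15*c/(11 + c))
Q(-5*(-3))*37 = (15*(-5*(-3))/(11 - 5*(-3)))*37 = (15*15/(11 + 15))*37 = (15*15/26)*37 = (15*15*(1/26))*37 = (225/26)*37 = 8325/26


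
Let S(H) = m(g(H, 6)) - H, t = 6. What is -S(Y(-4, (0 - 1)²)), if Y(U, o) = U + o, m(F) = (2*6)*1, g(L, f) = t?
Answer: -15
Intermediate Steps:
g(L, f) = 6
m(F) = 12 (m(F) = 12*1 = 12)
S(H) = 12 - H
-S(Y(-4, (0 - 1)²)) = -(12 - (-4 + (0 - 1)²)) = -(12 - (-4 + (-1)²)) = -(12 - (-4 + 1)) = -(12 - 1*(-3)) = -(12 + 3) = -1*15 = -15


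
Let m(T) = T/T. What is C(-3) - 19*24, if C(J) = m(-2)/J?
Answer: -1369/3 ≈ -456.33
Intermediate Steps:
m(T) = 1
C(J) = 1/J
C(-3) - 19*24 = 1/(-3) - 19*24 = -⅓ - 456 = -1369/3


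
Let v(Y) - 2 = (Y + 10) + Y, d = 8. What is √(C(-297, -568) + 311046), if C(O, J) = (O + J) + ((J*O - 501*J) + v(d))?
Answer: √763473 ≈ 873.77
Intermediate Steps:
v(Y) = 12 + 2*Y (v(Y) = 2 + ((Y + 10) + Y) = 2 + ((10 + Y) + Y) = 2 + (10 + 2*Y) = 12 + 2*Y)
C(O, J) = 28 + O - 500*J + J*O (C(O, J) = (O + J) + ((J*O - 501*J) + (12 + 2*8)) = (J + O) + ((-501*J + J*O) + (12 + 16)) = (J + O) + ((-501*J + J*O) + 28) = (J + O) + (28 - 501*J + J*O) = 28 + O - 500*J + J*O)
√(C(-297, -568) + 311046) = √((28 - 297 - 500*(-568) - 568*(-297)) + 311046) = √((28 - 297 + 284000 + 168696) + 311046) = √(452427 + 311046) = √763473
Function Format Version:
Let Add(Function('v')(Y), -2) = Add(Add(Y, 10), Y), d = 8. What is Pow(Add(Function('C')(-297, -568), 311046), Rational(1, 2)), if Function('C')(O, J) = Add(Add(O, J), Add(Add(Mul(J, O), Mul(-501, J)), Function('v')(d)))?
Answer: Pow(763473, Rational(1, 2)) ≈ 873.77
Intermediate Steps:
Function('v')(Y) = Add(12, Mul(2, Y)) (Function('v')(Y) = Add(2, Add(Add(Y, 10), Y)) = Add(2, Add(Add(10, Y), Y)) = Add(2, Add(10, Mul(2, Y))) = Add(12, Mul(2, Y)))
Function('C')(O, J) = Add(28, O, Mul(-500, J), Mul(J, O)) (Function('C')(O, J) = Add(Add(O, J), Add(Add(Mul(J, O), Mul(-501, J)), Add(12, Mul(2, 8)))) = Add(Add(J, O), Add(Add(Mul(-501, J), Mul(J, O)), Add(12, 16))) = Add(Add(J, O), Add(Add(Mul(-501, J), Mul(J, O)), 28)) = Add(Add(J, O), Add(28, Mul(-501, J), Mul(J, O))) = Add(28, O, Mul(-500, J), Mul(J, O)))
Pow(Add(Function('C')(-297, -568), 311046), Rational(1, 2)) = Pow(Add(Add(28, -297, Mul(-500, -568), Mul(-568, -297)), 311046), Rational(1, 2)) = Pow(Add(Add(28, -297, 284000, 168696), 311046), Rational(1, 2)) = Pow(Add(452427, 311046), Rational(1, 2)) = Pow(763473, Rational(1, 2))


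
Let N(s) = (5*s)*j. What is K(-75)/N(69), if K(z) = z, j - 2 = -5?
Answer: 5/69 ≈ 0.072464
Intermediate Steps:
j = -3 (j = 2 - 5 = -3)
N(s) = -15*s (N(s) = (5*s)*(-3) = -15*s)
K(-75)/N(69) = -75/((-15*69)) = -75/(-1035) = -75*(-1/1035) = 5/69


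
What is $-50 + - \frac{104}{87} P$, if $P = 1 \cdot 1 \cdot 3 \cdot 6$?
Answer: $- \frac{2074}{29} \approx -71.517$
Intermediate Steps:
$P = 18$ ($P = 1 \cdot 3 \cdot 6 = 3 \cdot 6 = 18$)
$-50 + - \frac{104}{87} P = -50 + - \frac{104}{87} \cdot 18 = -50 + \left(-104\right) \frac{1}{87} \cdot 18 = -50 - \frac{624}{29} = - \frac{2074}{29}$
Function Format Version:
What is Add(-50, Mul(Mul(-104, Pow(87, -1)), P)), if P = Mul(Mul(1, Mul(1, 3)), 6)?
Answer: Rational(-2074, 29) ≈ -71.517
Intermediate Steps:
P = 18 (P = Mul(Mul(1, 3), 6) = Mul(3, 6) = 18)
Add(-50, Mul(Mul(-104, Pow(87, -1)), P)) = Add(-50, Mul(Mul(-104, Pow(87, -1)), 18)) = Add(-50, Mul(Mul(-104, Rational(1, 87)), 18)) = Add(-50, Mul(Rational(-104, 87), 18)) = Add(-50, Rational(-624, 29)) = Rational(-2074, 29)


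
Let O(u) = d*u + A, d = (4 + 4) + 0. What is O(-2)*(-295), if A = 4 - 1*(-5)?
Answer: 2065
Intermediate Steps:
d = 8 (d = 8 + 0 = 8)
A = 9 (A = 4 + 5 = 9)
O(u) = 9 + 8*u (O(u) = 8*u + 9 = 9 + 8*u)
O(-2)*(-295) = (9 + 8*(-2))*(-295) = (9 - 16)*(-295) = -7*(-295) = 2065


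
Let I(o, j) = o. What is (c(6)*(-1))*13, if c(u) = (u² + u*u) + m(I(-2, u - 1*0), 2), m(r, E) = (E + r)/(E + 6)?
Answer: -936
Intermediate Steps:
m(r, E) = (E + r)/(6 + E)
c(u) = 2*u² (c(u) = (u² + u*u) + (2 - 2)/(6 + 2) = (u² + u²) + 0/8 = 2*u² + (⅛)*0 = 2*u² + 0 = 2*u²)
(c(6)*(-1))*13 = ((2*6²)*(-1))*13 = ((2*36)*(-1))*13 = (72*(-1))*13 = -72*13 = -936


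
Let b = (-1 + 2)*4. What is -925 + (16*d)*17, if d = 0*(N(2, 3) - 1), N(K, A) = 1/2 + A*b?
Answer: -925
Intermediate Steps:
b = 4 (b = 1*4 = 4)
N(K, A) = ½ + 4*A (N(K, A) = 1/2 + A*4 = 1*(½) + 4*A = ½ + 4*A)
d = 0 (d = 0*((½ + 4*3) - 1) = 0*((½ + 12) - 1) = 0*(25/2 - 1) = 0*(23/2) = 0)
-925 + (16*d)*17 = -925 + (16*0)*17 = -925 + 0*17 = -925 + 0 = -925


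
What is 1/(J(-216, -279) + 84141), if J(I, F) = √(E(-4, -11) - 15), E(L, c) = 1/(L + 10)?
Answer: 504846/42478247375 - I*√534/42478247375 ≈ 1.1885e-5 - 5.4401e-10*I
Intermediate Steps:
E(L, c) = 1/(10 + L)
J(I, F) = I*√534/6 (J(I, F) = √(1/(10 - 4) - 15) = √(1/6 - 15) = √(⅙ - 15) = √(-89/6) = I*√534/6)
1/(J(-216, -279) + 84141) = 1/(I*√534/6 + 84141) = 1/(84141 + I*√534/6)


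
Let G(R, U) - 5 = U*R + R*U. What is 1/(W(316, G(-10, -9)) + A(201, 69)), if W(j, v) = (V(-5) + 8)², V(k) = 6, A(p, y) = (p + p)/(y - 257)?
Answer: 94/18223 ≈ 0.0051583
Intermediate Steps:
G(R, U) = 5 + 2*R*U (G(R, U) = 5 + (U*R + R*U) = 5 + (R*U + R*U) = 5 + 2*R*U)
A(p, y) = 2*p/(-257 + y) (A(p, y) = (2*p)/(-257 + y) = 2*p/(-257 + y))
W(j, v) = 196 (W(j, v) = (6 + 8)² = 14² = 196)
1/(W(316, G(-10, -9)) + A(201, 69)) = 1/(196 + 2*201/(-257 + 69)) = 1/(196 + 2*201/(-188)) = 1/(196 + 2*201*(-1/188)) = 1/(196 - 201/94) = 1/(18223/94) = 94/18223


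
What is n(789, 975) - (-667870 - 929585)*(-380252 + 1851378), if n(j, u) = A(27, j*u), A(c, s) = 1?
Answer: 2350057584331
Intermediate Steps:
n(j, u) = 1
n(789, 975) - (-667870 - 929585)*(-380252 + 1851378) = 1 - (-667870 - 929585)*(-380252 + 1851378) = 1 - (-1597455)*1471126 = 1 - 1*(-2350057584330) = 1 + 2350057584330 = 2350057584331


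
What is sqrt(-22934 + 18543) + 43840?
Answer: 43840 + I*sqrt(4391) ≈ 43840.0 + 66.265*I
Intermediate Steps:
sqrt(-22934 + 18543) + 43840 = sqrt(-4391) + 43840 = I*sqrt(4391) + 43840 = 43840 + I*sqrt(4391)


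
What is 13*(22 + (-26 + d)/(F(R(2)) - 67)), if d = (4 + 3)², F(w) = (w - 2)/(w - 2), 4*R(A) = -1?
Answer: 18577/66 ≈ 281.47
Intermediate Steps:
R(A) = -¼ (R(A) = (¼)*(-1) = -¼)
F(w) = 1 (F(w) = (-2 + w)/(-2 + w) = 1)
d = 49 (d = 7² = 49)
13*(22 + (-26 + d)/(F(R(2)) - 67)) = 13*(22 + (-26 + 49)/(1 - 67)) = 13*(22 + 23/(-66)) = 13*(22 + 23*(-1/66)) = 13*(22 - 23/66) = 13*(1429/66) = 18577/66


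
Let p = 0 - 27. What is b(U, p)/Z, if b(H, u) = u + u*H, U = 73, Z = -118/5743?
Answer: 5737257/59 ≈ 97242.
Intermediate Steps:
Z = -118/5743 (Z = -118*1/5743 = -118/5743 ≈ -0.020547)
p = -27
b(H, u) = u + H*u
b(U, p)/Z = (-27*(1 + 73))/(-118/5743) = -27*74*(-5743/118) = -1998*(-5743/118) = 5737257/59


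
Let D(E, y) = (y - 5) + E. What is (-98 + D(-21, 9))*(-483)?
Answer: 55545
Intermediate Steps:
D(E, y) = -5 + E + y (D(E, y) = (-5 + y) + E = -5 + E + y)
(-98 + D(-21, 9))*(-483) = (-98 + (-5 - 21 + 9))*(-483) = (-98 - 17)*(-483) = -115*(-483) = 55545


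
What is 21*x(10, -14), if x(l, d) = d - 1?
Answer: -315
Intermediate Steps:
x(l, d) = -1 + d
21*x(10, -14) = 21*(-1 - 14) = 21*(-15) = -315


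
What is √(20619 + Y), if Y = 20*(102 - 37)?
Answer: √21919 ≈ 148.05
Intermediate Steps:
Y = 1300 (Y = 20*65 = 1300)
√(20619 + Y) = √(20619 + 1300) = √21919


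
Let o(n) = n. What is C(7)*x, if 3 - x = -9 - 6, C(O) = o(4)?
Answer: 72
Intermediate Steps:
C(O) = 4
x = 18 (x = 3 - (-9 - 6) = 3 - 1*(-15) = 3 + 15 = 18)
C(7)*x = 4*18 = 72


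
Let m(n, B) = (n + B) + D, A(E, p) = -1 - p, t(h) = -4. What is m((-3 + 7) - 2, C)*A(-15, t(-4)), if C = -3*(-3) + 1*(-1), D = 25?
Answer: 105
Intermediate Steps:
C = 8 (C = 9 - 1 = 8)
m(n, B) = 25 + B + n (m(n, B) = (n + B) + 25 = (B + n) + 25 = 25 + B + n)
m((-3 + 7) - 2, C)*A(-15, t(-4)) = (25 + 8 + ((-3 + 7) - 2))*(-1 - 1*(-4)) = (25 + 8 + (4 - 2))*(-1 + 4) = (25 + 8 + 2)*3 = 35*3 = 105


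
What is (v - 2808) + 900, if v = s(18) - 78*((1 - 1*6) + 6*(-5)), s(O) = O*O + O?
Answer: 1164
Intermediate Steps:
s(O) = O + O² (s(O) = O² + O = O + O²)
v = 3072 (v = 18*(1 + 18) - 78*((1 - 1*6) + 6*(-5)) = 18*19 - 78*((1 - 6) - 30) = 342 - 78*(-5 - 30) = 342 - 78*(-35) = 342 - 1*(-2730) = 342 + 2730 = 3072)
(v - 2808) + 900 = (3072 - 2808) + 900 = 264 + 900 = 1164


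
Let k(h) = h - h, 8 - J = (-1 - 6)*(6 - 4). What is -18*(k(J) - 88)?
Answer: 1584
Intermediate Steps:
J = 22 (J = 8 - (-1 - 6)*(6 - 4) = 8 - (-7)*2 = 8 - 1*(-14) = 8 + 14 = 22)
k(h) = 0
-18*(k(J) - 88) = -18*(0 - 88) = -18*(-88) = 1584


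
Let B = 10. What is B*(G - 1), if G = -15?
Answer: -160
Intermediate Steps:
B*(G - 1) = 10*(-15 - 1) = 10*(-16) = -160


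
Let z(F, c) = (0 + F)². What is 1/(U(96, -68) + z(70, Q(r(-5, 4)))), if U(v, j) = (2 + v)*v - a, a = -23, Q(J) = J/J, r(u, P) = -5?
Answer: 1/14331 ≈ 6.9779e-5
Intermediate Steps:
Q(J) = 1
z(F, c) = F²
U(v, j) = 23 + v*(2 + v) (U(v, j) = (2 + v)*v - 1*(-23) = v*(2 + v) + 23 = 23 + v*(2 + v))
1/(U(96, -68) + z(70, Q(r(-5, 4)))) = 1/((23 + 96² + 2*96) + 70²) = 1/((23 + 9216 + 192) + 4900) = 1/(9431 + 4900) = 1/14331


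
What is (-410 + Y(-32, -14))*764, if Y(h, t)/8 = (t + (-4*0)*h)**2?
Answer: 884712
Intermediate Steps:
Y(h, t) = 8*t**2 (Y(h, t) = 8*(t + (-4*0)*h)**2 = 8*(t + 0*h)**2 = 8*(t + 0)**2 = 8*t**2)
(-410 + Y(-32, -14))*764 = (-410 + 8*(-14)**2)*764 = (-410 + 8*196)*764 = (-410 + 1568)*764 = 1158*764 = 884712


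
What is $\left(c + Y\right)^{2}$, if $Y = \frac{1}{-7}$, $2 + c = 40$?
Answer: $\frac{70225}{49} \approx 1433.2$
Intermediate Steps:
$c = 38$ ($c = -2 + 40 = 38$)
$Y = - \frac{1}{7} \approx -0.14286$
$\left(c + Y\right)^{2} = \left(38 - \frac{1}{7}\right)^{2} = \left(\frac{265}{7}\right)^{2} = \frac{70225}{49}$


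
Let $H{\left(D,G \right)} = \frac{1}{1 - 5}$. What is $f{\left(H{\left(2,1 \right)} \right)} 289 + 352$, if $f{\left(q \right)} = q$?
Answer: $\frac{1119}{4} \approx 279.75$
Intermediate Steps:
$H{\left(D,G \right)} = - \frac{1}{4}$ ($H{\left(D,G \right)} = \frac{1}{-4} = - \frac{1}{4}$)
$f{\left(H{\left(2,1 \right)} \right)} 289 + 352 = \left(- \frac{1}{4}\right) 289 + 352 = - \frac{289}{4} + 352 = \frac{1119}{4}$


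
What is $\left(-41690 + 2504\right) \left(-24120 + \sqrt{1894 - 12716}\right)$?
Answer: $945166320 - 39186 i \sqrt{10822} \approx 9.4517 \cdot 10^{8} - 4.0765 \cdot 10^{6} i$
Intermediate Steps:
$\left(-41690 + 2504\right) \left(-24120 + \sqrt{1894 - 12716}\right) = - 39186 \left(-24120 + \sqrt{-10822}\right) = - 39186 \left(-24120 + i \sqrt{10822}\right) = 945166320 - 39186 i \sqrt{10822}$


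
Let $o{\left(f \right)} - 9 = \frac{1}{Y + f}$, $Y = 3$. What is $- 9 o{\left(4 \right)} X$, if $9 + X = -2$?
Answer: $\frac{6336}{7} \approx 905.14$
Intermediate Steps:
$X = -11$ ($X = -9 - 2 = -11$)
$o{\left(f \right)} = 9 + \frac{1}{3 + f}$
$- 9 o{\left(4 \right)} X = - 9 \frac{28 + 9 \cdot 4}{3 + 4} \left(-11\right) = - 9 \frac{28 + 36}{7} \left(-11\right) = - 9 \cdot \frac{1}{7} \cdot 64 \left(-11\right) = \left(-9\right) \frac{64}{7} \left(-11\right) = \left(- \frac{576}{7}\right) \left(-11\right) = \frac{6336}{7}$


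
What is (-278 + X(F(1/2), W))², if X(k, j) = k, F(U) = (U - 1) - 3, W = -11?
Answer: 316969/4 ≈ 79242.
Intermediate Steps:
F(U) = -4 + U (F(U) = (-1 + U) - 3 = -4 + U)
(-278 + X(F(1/2), W))² = (-278 + (-4 + 1/2))² = (-278 + (-4 + ½))² = (-278 - 7/2)² = (-563/2)² = 316969/4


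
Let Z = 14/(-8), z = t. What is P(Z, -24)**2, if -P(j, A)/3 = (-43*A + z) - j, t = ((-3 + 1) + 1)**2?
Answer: 154181889/16 ≈ 9.6364e+6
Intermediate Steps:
t = 1 (t = (-2 + 1)**2 = (-1)**2 = 1)
z = 1
Z = -7/4 (Z = 14*(-1/8) = -7/4 ≈ -1.7500)
P(j, A) = -3 + 3*j + 129*A (P(j, A) = -3*((-43*A + 1) - j) = -3*((1 - 43*A) - j) = -3*(1 - j - 43*A) = -3 + 3*j + 129*A)
P(Z, -24)**2 = (-3 + 3*(-7/4) + 129*(-24))**2 = (-3 - 21/4 - 3096)**2 = (-12417/4)**2 = 154181889/16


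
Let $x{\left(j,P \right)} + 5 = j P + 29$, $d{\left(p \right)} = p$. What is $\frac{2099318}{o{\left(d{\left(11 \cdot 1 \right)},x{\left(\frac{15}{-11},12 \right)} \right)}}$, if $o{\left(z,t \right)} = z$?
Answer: $\frac{2099318}{11} \approx 1.9085 \cdot 10^{5}$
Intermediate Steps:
$x{\left(j,P \right)} = 24 + P j$ ($x{\left(j,P \right)} = -5 + \left(j P + 29\right) = -5 + \left(P j + 29\right) = -5 + \left(29 + P j\right) = 24 + P j$)
$\frac{2099318}{o{\left(d{\left(11 \cdot 1 \right)},x{\left(\frac{15}{-11},12 \right)} \right)}} = \frac{2099318}{11 \cdot 1} = \frac{2099318}{11}$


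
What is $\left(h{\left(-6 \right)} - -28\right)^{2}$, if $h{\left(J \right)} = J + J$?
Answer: $256$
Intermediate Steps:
$h{\left(J \right)} = 2 J$
$\left(h{\left(-6 \right)} - -28\right)^{2} = \left(2 \left(-6\right) - -28\right)^{2} = \left(-12 + 28\right)^{2} = 16^{2} = 256$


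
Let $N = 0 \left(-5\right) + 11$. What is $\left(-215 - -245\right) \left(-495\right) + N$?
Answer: $-14839$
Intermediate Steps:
$N = 11$ ($N = 0 + 11 = 11$)
$\left(-215 - -245\right) \left(-495\right) + N = \left(-215 - -245\right) \left(-495\right) + 11 = \left(-215 + 245\right) \left(-495\right) + 11 = 30 \left(-495\right) + 11 = -14850 + 11 = -14839$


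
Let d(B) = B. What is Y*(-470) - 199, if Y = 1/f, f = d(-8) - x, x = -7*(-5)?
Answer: -8087/43 ≈ -188.07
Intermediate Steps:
x = 35
f = -43 (f = -8 - 1*35 = -8 - 35 = -43)
Y = -1/43 (Y = 1/(-43) = -1/43 ≈ -0.023256)
Y*(-470) - 199 = -1/43*(-470) - 199 = 470/43 - 199 = -8087/43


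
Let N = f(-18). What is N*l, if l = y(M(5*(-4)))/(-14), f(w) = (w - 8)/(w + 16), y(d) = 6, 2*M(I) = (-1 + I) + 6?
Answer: -39/7 ≈ -5.5714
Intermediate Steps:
M(I) = 5/2 + I/2 (M(I) = ((-1 + I) + 6)/2 = (5 + I)/2 = 5/2 + I/2)
f(w) = (-8 + w)/(16 + w)
N = 13 (N = (-8 - 18)/(16 - 18) = -26/(-2) = -½*(-26) = 13)
l = -3/7 (l = 6/(-14) = 6*(-1/14) = -3/7 ≈ -0.42857)
N*l = 13*(-3/7) = -39/7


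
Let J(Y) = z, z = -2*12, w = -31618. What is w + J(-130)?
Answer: -31642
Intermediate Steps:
z = -24
J(Y) = -24
w + J(-130) = -31618 - 24 = -31642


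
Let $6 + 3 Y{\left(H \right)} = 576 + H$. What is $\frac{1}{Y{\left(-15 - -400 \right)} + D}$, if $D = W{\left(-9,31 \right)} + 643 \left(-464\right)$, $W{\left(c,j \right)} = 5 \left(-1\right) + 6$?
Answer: $- \frac{3}{894098} \approx -3.3553 \cdot 10^{-6}$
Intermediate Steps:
$Y{\left(H \right)} = 190 + \frac{H}{3}$ ($Y{\left(H \right)} = -2 + \frac{576 + H}{3} = -2 + \left(192 + \frac{H}{3}\right) = 190 + \frac{H}{3}$)
$W{\left(c,j \right)} = 1$ ($W{\left(c,j \right)} = -5 + 6 = 1$)
$D = -298351$ ($D = 1 + 643 \left(-464\right) = 1 - 298352 = -298351$)
$\frac{1}{Y{\left(-15 - -400 \right)} + D} = \frac{1}{\left(190 + \frac{-15 - -400}{3}\right) - 298351} = \frac{1}{\left(190 + \frac{-15 + 400}{3}\right) - 298351} = \frac{1}{\left(190 + \frac{1}{3} \cdot 385\right) - 298351} = \frac{1}{\left(190 + \frac{385}{3}\right) - 298351} = \frac{1}{\frac{955}{3} - 298351} = \frac{1}{- \frac{894098}{3}} = - \frac{3}{894098}$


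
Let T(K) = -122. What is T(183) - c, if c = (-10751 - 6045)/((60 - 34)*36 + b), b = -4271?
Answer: -423666/3335 ≈ -127.04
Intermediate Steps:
c = 16796/3335 (c = (-10751 - 6045)/((60 - 34)*36 - 4271) = -16796/(26*36 - 4271) = -16796/(936 - 4271) = -16796/(-3335) = -16796*(-1/3335) = 16796/3335 ≈ 5.0363)
T(183) - c = -122 - 1*16796/3335 = -122 - 16796/3335 = -423666/3335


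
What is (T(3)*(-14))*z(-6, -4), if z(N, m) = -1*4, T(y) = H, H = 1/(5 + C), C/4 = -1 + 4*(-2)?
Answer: -56/31 ≈ -1.8065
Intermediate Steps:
C = -36 (C = 4*(-1 + 4*(-2)) = 4*(-1 - 8) = 4*(-9) = -36)
H = -1/31 (H = 1/(5 - 36) = 1/(-31) = -1/31 ≈ -0.032258)
T(y) = -1/31
z(N, m) = -4
(T(3)*(-14))*z(-6, -4) = -1/31*(-14)*(-4) = (14/31)*(-4) = -56/31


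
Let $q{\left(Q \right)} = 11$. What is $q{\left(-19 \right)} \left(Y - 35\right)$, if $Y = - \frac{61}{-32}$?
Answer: $- \frac{11649}{32} \approx -364.03$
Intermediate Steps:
$Y = \frac{61}{32}$ ($Y = \left(-61\right) \left(- \frac{1}{32}\right) = \frac{61}{32} \approx 1.9063$)
$q{\left(-19 \right)} \left(Y - 35\right) = 11 \left(\frac{61}{32} - 35\right) = 11 \left(- \frac{1059}{32}\right) = - \frac{11649}{32}$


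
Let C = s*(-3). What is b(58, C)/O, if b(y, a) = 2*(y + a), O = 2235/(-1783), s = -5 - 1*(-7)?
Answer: -185432/2235 ≈ -82.967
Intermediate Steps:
s = 2 (s = -5 + 7 = 2)
O = -2235/1783 (O = 2235*(-1/1783) = -2235/1783 ≈ -1.2535)
C = -6 (C = 2*(-3) = -6)
b(y, a) = 2*a + 2*y (b(y, a) = 2*(a + y) = 2*a + 2*y)
b(58, C)/O = (2*(-6) + 2*58)/(-2235/1783) = (-12 + 116)*(-1783/2235) = 104*(-1783/2235) = -185432/2235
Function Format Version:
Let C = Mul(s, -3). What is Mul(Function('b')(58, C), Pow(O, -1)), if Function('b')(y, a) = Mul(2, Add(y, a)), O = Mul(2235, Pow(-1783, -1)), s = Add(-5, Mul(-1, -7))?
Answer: Rational(-185432, 2235) ≈ -82.967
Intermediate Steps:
s = 2 (s = Add(-5, 7) = 2)
O = Rational(-2235, 1783) (O = Mul(2235, Rational(-1, 1783)) = Rational(-2235, 1783) ≈ -1.2535)
C = -6 (C = Mul(2, -3) = -6)
Function('b')(y, a) = Add(Mul(2, a), Mul(2, y)) (Function('b')(y, a) = Mul(2, Add(a, y)) = Add(Mul(2, a), Mul(2, y)))
Mul(Function('b')(58, C), Pow(O, -1)) = Mul(Add(Mul(2, -6), Mul(2, 58)), Pow(Rational(-2235, 1783), -1)) = Mul(Add(-12, 116), Rational(-1783, 2235)) = Mul(104, Rational(-1783, 2235)) = Rational(-185432, 2235)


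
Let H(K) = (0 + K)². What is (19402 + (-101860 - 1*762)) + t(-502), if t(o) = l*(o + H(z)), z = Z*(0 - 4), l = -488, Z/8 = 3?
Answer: -4335652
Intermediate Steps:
Z = 24 (Z = 8*3 = 24)
z = -96 (z = 24*(0 - 4) = 24*(-4) = -96)
H(K) = K²
t(o) = -4497408 - 488*o (t(o) = -488*(o + (-96)²) = -488*(o + 9216) = -488*(9216 + o) = -4497408 - 488*o)
(19402 + (-101860 - 1*762)) + t(-502) = (19402 + (-101860 - 1*762)) + (-4497408 - 488*(-502)) = (19402 + (-101860 - 762)) + (-4497408 + 244976) = (19402 - 102622) - 4252432 = -83220 - 4252432 = -4335652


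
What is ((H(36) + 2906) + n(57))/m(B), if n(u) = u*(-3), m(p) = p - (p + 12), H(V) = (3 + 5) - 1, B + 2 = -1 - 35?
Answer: -457/2 ≈ -228.50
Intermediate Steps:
B = -38 (B = -2 + (-1 - 35) = -2 - 36 = -38)
H(V) = 7 (H(V) = 8 - 1 = 7)
m(p) = -12 (m(p) = p - (12 + p) = p + (-12 - p) = -12)
n(u) = -3*u
((H(36) + 2906) + n(57))/m(B) = ((7 + 2906) - 3*57)/(-12) = (2913 - 171)*(-1/12) = 2742*(-1/12) = -457/2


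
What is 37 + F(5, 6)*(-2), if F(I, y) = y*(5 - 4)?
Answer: 25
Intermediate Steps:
F(I, y) = y (F(I, y) = y*1 = y)
37 + F(5, 6)*(-2) = 37 + 6*(-2) = 37 - 12 = 25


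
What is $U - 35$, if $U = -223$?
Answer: $-258$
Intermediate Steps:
$U - 35 = -223 - 35 = -258$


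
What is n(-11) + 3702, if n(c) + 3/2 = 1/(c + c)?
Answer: 40705/11 ≈ 3700.5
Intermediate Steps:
n(c) = -3/2 + 1/(2*c) (n(c) = -3/2 + 1/(c + c) = -3/2 + 1/(2*c))
n(-11) + 3702 = (1/2)*(1 - 3*(-11))/(-11) + 3702 = (1/2)*(-1/11)*(1 + 33) + 3702 = (1/2)*(-1/11)*34 + 3702 = -17/11 + 3702 = 40705/11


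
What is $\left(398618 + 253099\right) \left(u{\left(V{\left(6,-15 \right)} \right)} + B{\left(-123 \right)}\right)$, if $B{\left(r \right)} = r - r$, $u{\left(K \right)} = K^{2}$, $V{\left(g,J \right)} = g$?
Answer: $23461812$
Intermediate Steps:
$B{\left(r \right)} = 0$
$\left(398618 + 253099\right) \left(u{\left(V{\left(6,-15 \right)} \right)} + B{\left(-123 \right)}\right) = \left(398618 + 253099\right) \left(6^{2} + 0\right) = 651717 \left(36 + 0\right) = 651717 \cdot 36 = 23461812$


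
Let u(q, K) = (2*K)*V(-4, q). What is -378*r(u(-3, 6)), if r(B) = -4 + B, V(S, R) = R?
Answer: 15120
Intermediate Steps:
u(q, K) = 2*K*q (u(q, K) = (2*K)*q = 2*K*q)
-378*r(u(-3, 6)) = -378*(-4 + 2*6*(-3)) = -378*(-4 - 36) = -378*(-40) = 15120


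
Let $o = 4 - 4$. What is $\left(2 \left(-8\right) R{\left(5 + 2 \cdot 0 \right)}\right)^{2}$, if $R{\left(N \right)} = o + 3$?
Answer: $2304$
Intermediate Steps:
$o = 0$
$R{\left(N \right)} = 3$ ($R{\left(N \right)} = 0 + 3 = 3$)
$\left(2 \left(-8\right) R{\left(5 + 2 \cdot 0 \right)}\right)^{2} = \left(2 \left(-8\right) 3\right)^{2} = \left(\left(-16\right) 3\right)^{2} = \left(-48\right)^{2} = 2304$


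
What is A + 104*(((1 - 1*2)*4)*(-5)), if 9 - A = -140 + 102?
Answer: 2127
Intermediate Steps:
A = 47 (A = 9 - (-140 + 102) = 9 - 1*(-38) = 9 + 38 = 47)
A + 104*(((1 - 1*2)*4)*(-5)) = 47 + 104*(((1 - 1*2)*4)*(-5)) = 47 + 104*(((1 - 2)*4)*(-5)) = 47 + 104*(-1*4*(-5)) = 47 + 104*(-4*(-5)) = 47 + 104*20 = 47 + 2080 = 2127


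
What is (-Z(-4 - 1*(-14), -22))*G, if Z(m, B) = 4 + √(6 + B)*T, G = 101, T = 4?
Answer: -404 - 1616*I ≈ -404.0 - 1616.0*I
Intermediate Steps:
Z(m, B) = 4 + 4*√(6 + B) (Z(m, B) = 4 + √(6 + B)*4 = 4 + 4*√(6 + B))
(-Z(-4 - 1*(-14), -22))*G = -(4 + 4*√(6 - 22))*101 = -(4 + 4*√(-16))*101 = -(4 + 4*(4*I))*101 = -(4 + 16*I)*101 = (-4 - 16*I)*101 = -404 - 1616*I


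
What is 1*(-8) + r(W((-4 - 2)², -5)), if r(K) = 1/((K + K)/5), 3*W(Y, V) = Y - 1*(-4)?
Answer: -125/16 ≈ -7.8125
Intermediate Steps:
W(Y, V) = 4/3 + Y/3 (W(Y, V) = (Y - 1*(-4))/3 = (Y + 4)/3 = (4 + Y)/3 = 4/3 + Y/3)
r(K) = 5/(2*K) (r(K) = 1/((2*K)/5) = 1/(2*K/5) = 5/(2*K))
1*(-8) + r(W((-4 - 2)², -5)) = 1*(-8) + 5/(2*(4/3 + (-4 - 2)²/3)) = -8 + 5/(2*(4/3 + (⅓)*(-6)²)) = -8 + 5/(2*(4/3 + (⅓)*36)) = -8 + 5/(2*(4/3 + 12)) = -8 + 5/(2*(40/3)) = -8 + (5/2)*(3/40) = -8 + 3/16 = -125/16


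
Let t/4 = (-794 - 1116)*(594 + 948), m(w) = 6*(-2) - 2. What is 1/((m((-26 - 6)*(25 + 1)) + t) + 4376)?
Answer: -1/11776518 ≈ -8.4915e-8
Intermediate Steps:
m(w) = -14 (m(w) = -12 - 2 = -14)
t = -11780880 (t = 4*((-794 - 1116)*(594 + 948)) = 4*(-1910*1542) = 4*(-2945220) = -11780880)
1/((m((-26 - 6)*(25 + 1)) + t) + 4376) = 1/((-14 - 11780880) + 4376) = 1/(-11780894 + 4376) = 1/(-11776518) = -1/11776518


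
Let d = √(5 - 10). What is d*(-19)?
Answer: -19*I*√5 ≈ -42.485*I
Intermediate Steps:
d = I*√5 (d = √(-5) = I*√5 ≈ 2.2361*I)
d*(-19) = (I*√5)*(-19) = -19*I*√5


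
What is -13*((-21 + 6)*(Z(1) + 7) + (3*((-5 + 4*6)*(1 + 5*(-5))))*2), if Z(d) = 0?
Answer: 36933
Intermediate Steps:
-13*((-21 + 6)*(Z(1) + 7) + (3*((-5 + 4*6)*(1 + 5*(-5))))*2) = -13*((-21 + 6)*(0 + 7) + (3*((-5 + 4*6)*(1 + 5*(-5))))*2) = -13*(-15*7 + (3*((-5 + 24)*(1 - 25)))*2) = -13*(-105 + (3*(19*(-24)))*2) = -13*(-105 + (3*(-456))*2) = -13*(-105 - 1368*2) = -13*(-105 - 2736) = -13*(-2841) = 36933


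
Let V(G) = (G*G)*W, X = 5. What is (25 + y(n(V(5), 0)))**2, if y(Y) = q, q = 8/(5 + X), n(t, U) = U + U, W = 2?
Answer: 16641/25 ≈ 665.64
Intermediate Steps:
V(G) = 2*G**2 (V(G) = (G*G)*2 = G**2*2 = 2*G**2)
n(t, U) = 2*U
q = 4/5 (q = 8/(5 + 5) = 8/10 = 8*(1/10) = 4/5 ≈ 0.80000)
y(Y) = 4/5
(25 + y(n(V(5), 0)))**2 = (25 + 4/5)**2 = (129/5)**2 = 16641/25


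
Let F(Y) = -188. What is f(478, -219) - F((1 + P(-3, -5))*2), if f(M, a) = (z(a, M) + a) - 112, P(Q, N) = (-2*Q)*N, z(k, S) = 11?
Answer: -132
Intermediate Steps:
P(Q, N) = -2*N*Q
f(M, a) = -101 + a (f(M, a) = (11 + a) - 112 = -101 + a)
f(478, -219) - F((1 + P(-3, -5))*2) = (-101 - 219) - 1*(-188) = -320 + 188 = -132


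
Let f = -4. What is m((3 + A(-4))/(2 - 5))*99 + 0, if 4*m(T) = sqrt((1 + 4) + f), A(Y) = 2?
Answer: 99/4 ≈ 24.750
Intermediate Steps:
m(T) = 1/4 (m(T) = sqrt((1 + 4) - 4)/4 = sqrt(5 - 4)/4 = sqrt(1)/4 = (1/4)*1 = 1/4)
m((3 + A(-4))/(2 - 5))*99 + 0 = (1/4)*99 + 0 = 99/4 + 0 = 99/4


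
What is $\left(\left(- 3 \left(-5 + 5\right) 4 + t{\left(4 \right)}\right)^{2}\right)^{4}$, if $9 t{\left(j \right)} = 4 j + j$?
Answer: $\frac{25600000000}{43046721} \approx 594.7$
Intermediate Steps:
$t{\left(j \right)} = \frac{5 j}{9}$ ($t{\left(j \right)} = \frac{4 j + j}{9} = \frac{5 j}{9}$)
$\left(\left(- 3 \left(-5 + 5\right) 4 + t{\left(4 \right)}\right)^{2}\right)^{4} = \left(\left(- 3 \left(-5 + 5\right) 4 + \frac{5}{9} \cdot 4\right)^{2}\right)^{4} = \left(\left(\left(-3\right) 0 \cdot 4 + \frac{20}{9}\right)^{2}\right)^{4} = \left(\left(0 \cdot 4 + \frac{20}{9}\right)^{2}\right)^{4} = \left(\left(0 + \frac{20}{9}\right)^{2}\right)^{4} = \left(\left(\frac{20}{9}\right)^{2}\right)^{4} = \left(\frac{400}{81}\right)^{4} = \frac{25600000000}{43046721}$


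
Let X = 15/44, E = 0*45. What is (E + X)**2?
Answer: 225/1936 ≈ 0.11622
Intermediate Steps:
E = 0
X = 15/44 (X = 15*(1/44) = 15/44 ≈ 0.34091)
(E + X)**2 = (0 + 15/44)**2 = (15/44)**2 = 225/1936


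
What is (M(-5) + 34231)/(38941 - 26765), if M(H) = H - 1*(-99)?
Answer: 34325/12176 ≈ 2.8191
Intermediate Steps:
M(H) = 99 + H (M(H) = H + 99 = 99 + H)
(M(-5) + 34231)/(38941 - 26765) = ((99 - 5) + 34231)/(38941 - 26765) = (94 + 34231)/12176 = 34325*(1/12176) = 34325/12176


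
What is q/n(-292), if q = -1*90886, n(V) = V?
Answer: 45443/146 ≈ 311.25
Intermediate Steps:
q = -90886
q/n(-292) = -90886/(-292) = -90886*(-1/292) = 45443/146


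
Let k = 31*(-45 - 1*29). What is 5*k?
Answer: -11470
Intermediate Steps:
k = -2294 (k = 31*(-45 - 29) = 31*(-74) = -2294)
5*k = 5*(-2294) = -11470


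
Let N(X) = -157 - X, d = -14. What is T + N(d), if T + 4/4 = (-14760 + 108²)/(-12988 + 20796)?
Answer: -140931/976 ≈ -144.40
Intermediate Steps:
T = -1363/976 (T = -1 + (-14760 + 108²)/(-12988 + 20796) = -1 + (-14760 + 11664)/7808 = -1 - 3096*1/7808 = -1 - 387/976 = -1363/976 ≈ -1.3965)
T + N(d) = -1363/976 + (-157 - 1*(-14)) = -1363/976 + (-157 + 14) = -1363/976 - 143 = -140931/976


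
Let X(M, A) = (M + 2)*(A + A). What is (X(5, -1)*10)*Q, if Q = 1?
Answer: -140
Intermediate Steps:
X(M, A) = 2*A*(2 + M) (X(M, A) = (2 + M)*(2*A) = 2*A*(2 + M))
(X(5, -1)*10)*Q = ((2*(-1)*(2 + 5))*10)*1 = ((2*(-1)*7)*10)*1 = -14*10*1 = -140*1 = -140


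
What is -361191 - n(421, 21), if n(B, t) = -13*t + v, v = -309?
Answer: -360609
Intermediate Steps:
n(B, t) = -309 - 13*t (n(B, t) = -13*t - 309 = -309 - 13*t)
-361191 - n(421, 21) = -361191 - (-309 - 13*21) = -361191 - (-309 - 273) = -361191 - 1*(-582) = -361191 + 582 = -360609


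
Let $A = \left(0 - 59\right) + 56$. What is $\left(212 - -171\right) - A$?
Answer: $386$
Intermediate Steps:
$A = -3$ ($A = -59 + 56 = -3$)
$\left(212 - -171\right) - A = \left(212 - -171\right) - -3 = \left(212 + 171\right) + 3 = 383 + 3 = 386$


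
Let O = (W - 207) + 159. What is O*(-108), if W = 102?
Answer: -5832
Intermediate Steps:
O = 54 (O = (102 - 207) + 159 = -105 + 159 = 54)
O*(-108) = 54*(-108) = -5832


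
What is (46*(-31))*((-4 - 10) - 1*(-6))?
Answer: 11408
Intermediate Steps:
(46*(-31))*((-4 - 10) - 1*(-6)) = -1426*(-14 + 6) = -1426*(-8) = 11408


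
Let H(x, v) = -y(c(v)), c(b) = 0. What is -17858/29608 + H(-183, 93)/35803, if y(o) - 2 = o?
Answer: -319714595/530027612 ≈ -0.60320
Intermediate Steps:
y(o) = 2 + o
H(x, v) = -2 (H(x, v) = -(2 + 0) = -1*2 = -2)
-17858/29608 + H(-183, 93)/35803 = -17858/29608 - 2/35803 = -17858*1/29608 - 2*1/35803 = -8929/14804 - 2/35803 = -319714595/530027612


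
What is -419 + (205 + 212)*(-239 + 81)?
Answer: -66305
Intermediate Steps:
-419 + (205 + 212)*(-239 + 81) = -419 + 417*(-158) = -419 - 65886 = -66305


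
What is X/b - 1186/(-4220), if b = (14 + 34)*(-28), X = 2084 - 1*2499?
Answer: 836321/1417920 ≈ 0.58982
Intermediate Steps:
X = -415 (X = 2084 - 2499 = -415)
b = -1344 (b = 48*(-28) = -1344)
X/b - 1186/(-4220) = -415/(-1344) - 1186/(-4220) = -415*(-1/1344) - 1186*(-1/4220) = 415/1344 + 593/2110 = 836321/1417920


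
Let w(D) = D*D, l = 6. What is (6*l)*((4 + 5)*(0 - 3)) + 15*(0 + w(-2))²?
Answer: -732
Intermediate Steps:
w(D) = D²
(6*l)*((4 + 5)*(0 - 3)) + 15*(0 + w(-2))² = (6*6)*((4 + 5)*(0 - 3)) + 15*(0 + (-2)²)² = 36*(9*(-3)) + 15*(0 + 4)² = 36*(-27) + 15*4² = -972 + 15*16 = -972 + 240 = -732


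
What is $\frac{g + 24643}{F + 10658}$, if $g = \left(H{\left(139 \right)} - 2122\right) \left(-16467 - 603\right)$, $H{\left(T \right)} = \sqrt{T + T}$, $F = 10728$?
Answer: $\frac{36247183}{21386} - \frac{8535 \sqrt{278}}{10693} \approx 1681.6$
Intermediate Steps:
$H{\left(T \right)} = \sqrt{2} \sqrt{T}$ ($H{\left(T \right)} = \sqrt{2 T} = \sqrt{2} \sqrt{T}$)
$g = 36222540 - 17070 \sqrt{278}$ ($g = \left(\sqrt{2} \sqrt{139} - 2122\right) \left(-16467 - 603\right) = \left(\sqrt{278} - 2122\right) \left(-17070\right) = \left(-2122 + \sqrt{278}\right) \left(-17070\right) = 36222540 - 17070 \sqrt{278} \approx 3.5938 \cdot 10^{7}$)
$\frac{g + 24643}{F + 10658} = \frac{\left(36222540 - 17070 \sqrt{278}\right) + 24643}{10728 + 10658} = \frac{36247183 - 17070 \sqrt{278}}{21386} = \left(36247183 - 17070 \sqrt{278}\right) \frac{1}{21386} = \frac{36247183}{21386} - \frac{8535 \sqrt{278}}{10693}$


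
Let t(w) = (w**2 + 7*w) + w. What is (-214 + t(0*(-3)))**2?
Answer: 45796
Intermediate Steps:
t(w) = w**2 + 8*w
(-214 + t(0*(-3)))**2 = (-214 + (0*(-3))*(8 + 0*(-3)))**2 = (-214 + 0*(8 + 0))**2 = (-214 + 0*8)**2 = (-214 + 0)**2 = (-214)**2 = 45796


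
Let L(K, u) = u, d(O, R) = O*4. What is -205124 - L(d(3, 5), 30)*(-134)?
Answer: -201104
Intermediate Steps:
d(O, R) = 4*O
-205124 - L(d(3, 5), 30)*(-134) = -205124 - 30*(-134) = -205124 - 1*(-4020) = -205124 + 4020 = -201104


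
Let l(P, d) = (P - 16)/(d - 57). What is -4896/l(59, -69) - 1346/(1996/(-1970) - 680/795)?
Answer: 94797121101/6291803 ≈ 15067.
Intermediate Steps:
l(P, d) = (-16 + P)/(-57 + d)
-4896/l(59, -69) - 1346/(1996/(-1970) - 680/795) = -4896*(-57 - 69)/(-16 + 59) - 1346/(1996/(-1970) - 680/795) = -4896/(43/(-126)) - 1346/(1996*(-1/1970) - 680*1/795) = -4896/((-1/126*43)) - 1346/(-998/985 - 136/159) = -4896/(-43/126) - 1346/(-292642/156615) = -4896*(-126/43) - 1346*(-156615/292642) = 616896/43 + 105401895/146321 = 94797121101/6291803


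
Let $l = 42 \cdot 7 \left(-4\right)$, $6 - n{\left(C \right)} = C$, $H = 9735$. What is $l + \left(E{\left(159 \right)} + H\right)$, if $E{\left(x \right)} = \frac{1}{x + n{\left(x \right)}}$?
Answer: $\frac{51355}{6} \approx 8559.2$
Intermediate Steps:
$n{\left(C \right)} = 6 - C$
$l = -1176$ ($l = 294 \left(-4\right) = -1176$)
$E{\left(x \right)} = \frac{1}{6}$ ($E{\left(x \right)} = \frac{1}{x - \left(-6 + x\right)} = \frac{1}{6}$)
$l + \left(E{\left(159 \right)} + H\right) = -1176 + \left(\frac{1}{6} + 9735\right) = -1176 + \frac{58411}{6} = \frac{51355}{6}$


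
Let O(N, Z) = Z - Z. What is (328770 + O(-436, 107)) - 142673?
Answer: 186097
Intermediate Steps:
O(N, Z) = 0
(328770 + O(-436, 107)) - 142673 = (328770 + 0) - 142673 = 328770 - 142673 = 186097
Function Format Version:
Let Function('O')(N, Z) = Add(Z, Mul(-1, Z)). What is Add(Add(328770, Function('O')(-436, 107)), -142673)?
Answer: 186097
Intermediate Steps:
Function('O')(N, Z) = 0
Add(Add(328770, Function('O')(-436, 107)), -142673) = Add(Add(328770, 0), -142673) = Add(328770, -142673) = 186097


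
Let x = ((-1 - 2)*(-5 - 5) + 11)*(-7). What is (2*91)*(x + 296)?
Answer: 1638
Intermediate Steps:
x = -287 (x = (-3*(-10) + 11)*(-7) = (30 + 11)*(-7) = 41*(-7) = -287)
(2*91)*(x + 296) = (2*91)*(-287 + 296) = 182*9 = 1638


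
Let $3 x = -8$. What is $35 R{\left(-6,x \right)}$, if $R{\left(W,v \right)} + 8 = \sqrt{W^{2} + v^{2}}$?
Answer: $-280 + \frac{70 \sqrt{97}}{3} \approx -50.193$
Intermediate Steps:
$x = - \frac{8}{3}$ ($x = \frac{1}{3} \left(-8\right) = - \frac{8}{3} \approx -2.6667$)
$R{\left(W,v \right)} = -8 + \sqrt{W^{2} + v^{2}}$
$35 R{\left(-6,x \right)} = 35 \left(-8 + \sqrt{\left(-6\right)^{2} + \left(- \frac{8}{3}\right)^{2}}\right) = 35 \left(-8 + \sqrt{36 + \frac{64}{9}}\right) = 35 \left(-8 + \sqrt{\frac{388}{9}}\right) = 35 \left(-8 + \frac{2 \sqrt{97}}{3}\right) = -280 + \frac{70 \sqrt{97}}{3}$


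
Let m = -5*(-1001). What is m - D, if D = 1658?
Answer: 3347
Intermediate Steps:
m = 5005
m - D = 5005 - 1*1658 = 5005 - 1658 = 3347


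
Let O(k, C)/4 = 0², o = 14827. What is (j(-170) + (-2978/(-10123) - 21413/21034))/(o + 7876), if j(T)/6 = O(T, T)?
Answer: -154124547/4834085812946 ≈ -3.1883e-5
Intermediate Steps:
O(k, C) = 0 (O(k, C) = 4*0² = 4*0 = 0)
j(T) = 0 (j(T) = 6*0 = 0)
(j(-170) + (-2978/(-10123) - 21413/21034))/(o + 7876) = (0 + (-2978/(-10123) - 21413/21034))/(14827 + 7876) = (0 + (-2978*(-1/10123) - 21413*1/21034))/22703 = (0 + (2978/10123 - 21413/21034))*(1/22703) = (0 - 154124547/212927182)*(1/22703) = -154124547/212927182*1/22703 = -154124547/4834085812946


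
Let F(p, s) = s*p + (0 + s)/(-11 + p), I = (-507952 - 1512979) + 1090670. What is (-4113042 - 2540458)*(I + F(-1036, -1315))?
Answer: -3009963744298000/1047 ≈ -2.8748e+12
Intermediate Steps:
I = -930261 (I = -2020931 + 1090670 = -930261)
F(p, s) = p*s + s/(-11 + p)
(-4113042 - 2540458)*(I + F(-1036, -1315)) = (-4113042 - 2540458)*(-930261 - 1315*(1 + (-1036)² - 11*(-1036))/(-11 - 1036)) = -6653500*(-930261 - 1315*(1 + 1073296 + 11396)/(-1047)) = -6653500*(-930261 - 1315*(-1/1047)*1084693) = -6653500*(-930261 + 1426371295/1047) = -6653500*452388028/1047 = -3009963744298000/1047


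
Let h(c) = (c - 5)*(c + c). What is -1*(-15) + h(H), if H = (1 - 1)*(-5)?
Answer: 15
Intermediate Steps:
H = 0 (H = 0*(-5) = 0)
h(c) = 2*c*(-5 + c) (h(c) = (-5 + c)*(2*c) = 2*c*(-5 + c))
-1*(-15) + h(H) = -1*(-15) + 2*0*(-5 + 0) = 15 + 2*0*(-5) = 15 + 0 = 15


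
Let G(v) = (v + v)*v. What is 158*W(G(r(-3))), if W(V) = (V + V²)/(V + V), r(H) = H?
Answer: 1501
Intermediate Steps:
G(v) = 2*v² (G(v) = (2*v)*v = 2*v²)
W(V) = (V + V²)/(2*V) (W(V) = (V + V²)/((2*V)) = (V + V²)*(1/(2*V)) = (V + V²)/(2*V))
158*W(G(r(-3))) = 158*(½ + (2*(-3)²)/2) = 158*(½ + (2*9)/2) = 158*(½ + (½)*18) = 158*(½ + 9) = 158*(19/2) = 1501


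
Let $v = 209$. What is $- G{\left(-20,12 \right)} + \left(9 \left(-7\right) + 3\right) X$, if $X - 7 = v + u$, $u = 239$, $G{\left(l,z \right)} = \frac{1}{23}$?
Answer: $- \frac{627901}{23} \approx -27300.0$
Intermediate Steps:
$G{\left(l,z \right)} = \frac{1}{23}$
$X = 455$ ($X = 7 + \left(209 + 239\right) = 7 + 448 = 455$)
$- G{\left(-20,12 \right)} + \left(9 \left(-7\right) + 3\right) X = \left(-1\right) \frac{1}{23} + \left(9 \left(-7\right) + 3\right) 455 = - \frac{1}{23} + \left(-63 + 3\right) 455 = - \frac{1}{23} - 27300 = - \frac{627901}{23}$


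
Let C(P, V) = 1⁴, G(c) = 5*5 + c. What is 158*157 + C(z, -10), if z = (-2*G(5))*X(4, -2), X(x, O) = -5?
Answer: 24807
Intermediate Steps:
G(c) = 25 + c
z = 300 (z = -2*(25 + 5)*(-5) = -2*30*(-5) = -60*(-5) = 300)
C(P, V) = 1
158*157 + C(z, -10) = 158*157 + 1 = 24806 + 1 = 24807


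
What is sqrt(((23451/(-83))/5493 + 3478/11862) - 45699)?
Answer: I*sqrt(4125253212478822395119)/300450621 ≈ 213.77*I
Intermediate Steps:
sqrt(((23451/(-83))/5493 + 3478/11862) - 45699) = sqrt(((23451*(-1/83))*(1/5493) + 3478*(1/11862)) - 45699) = sqrt((-23451/83*1/5493 + 1739/5931) - 45699) = sqrt((-7817/151973 + 1739/5931) - 45699) = sqrt(217918420/901351863 - 45699) = sqrt(-41190660868817/901351863) = I*sqrt(4125253212478822395119)/300450621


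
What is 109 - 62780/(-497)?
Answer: 116953/497 ≈ 235.32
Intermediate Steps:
109 - 62780/(-497) = 109 - 62780*(-1)/497 = 109 - 365*(-172/497) = 109 + 62780/497 = 116953/497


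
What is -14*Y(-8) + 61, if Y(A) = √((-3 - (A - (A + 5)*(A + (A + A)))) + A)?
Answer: 61 - 14*√69 ≈ -55.293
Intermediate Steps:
Y(A) = √(-3 + 3*A*(5 + A)) (Y(A) = √((-3 - (A - (5 + A)*(A + 2*A))) + A) = √((-3 - (A - (5 + A)*3*A)) + A) = √((-3 - (A - 3*A*(5 + A))) + A) = √((-3 + (-A + 3*A*(5 + A))) + A) = √((-3 - A + 3*A*(5 + A)) + A) = √(-3 + 3*A*(5 + A)))
-14*Y(-8) + 61 = -14*√(-3 + 3*(-8)² + 15*(-8)) + 61 = -14*√(-3 + 3*64 - 120) + 61 = -14*√(-3 + 192 - 120) + 61 = -14*√69 + 61 = 61 - 14*√69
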